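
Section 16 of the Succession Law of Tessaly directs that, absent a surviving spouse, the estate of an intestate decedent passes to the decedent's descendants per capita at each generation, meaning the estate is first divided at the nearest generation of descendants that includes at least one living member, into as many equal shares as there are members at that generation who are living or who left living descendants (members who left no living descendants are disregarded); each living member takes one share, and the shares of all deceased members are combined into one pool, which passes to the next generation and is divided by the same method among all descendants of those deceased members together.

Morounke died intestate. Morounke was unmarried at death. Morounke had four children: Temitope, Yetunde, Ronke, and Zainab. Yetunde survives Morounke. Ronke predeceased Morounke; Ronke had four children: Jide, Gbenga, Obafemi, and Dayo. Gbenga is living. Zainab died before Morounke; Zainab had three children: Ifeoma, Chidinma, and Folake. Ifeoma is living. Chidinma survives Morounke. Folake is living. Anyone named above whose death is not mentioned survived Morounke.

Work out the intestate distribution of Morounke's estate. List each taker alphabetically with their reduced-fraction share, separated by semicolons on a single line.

There is no surviving spouse, so the entire estate passes to Morounke's descendants per capita at each generation.
At generation 1 (Temitope, Yetunde, Ronke, Zainab) there are 4 shares of (1)/4 = 1/4 each.
Living: Temitope and Yetunde — each takes 1/4.
Deceased: Ronke and Zainab. Their combined 1/2 is pooled and carried to generation 2.
At generation 2 (Jide, Gbenga, Obafemi, Dayo, Ifeoma, Chidinma, Folake) there are 7 shares of (1/2)/7 = 1/14 each.
Living: Jide, Gbenga, Obafemi, Dayo, Ifeoma, Chidinma, and Folake — each takes 1/14.

Chidinma 1/14; Dayo 1/14; Folake 1/14; Gbenga 1/14; Ifeoma 1/14; Jide 1/14; Obafemi 1/14; Temitope 1/4; Yetunde 1/4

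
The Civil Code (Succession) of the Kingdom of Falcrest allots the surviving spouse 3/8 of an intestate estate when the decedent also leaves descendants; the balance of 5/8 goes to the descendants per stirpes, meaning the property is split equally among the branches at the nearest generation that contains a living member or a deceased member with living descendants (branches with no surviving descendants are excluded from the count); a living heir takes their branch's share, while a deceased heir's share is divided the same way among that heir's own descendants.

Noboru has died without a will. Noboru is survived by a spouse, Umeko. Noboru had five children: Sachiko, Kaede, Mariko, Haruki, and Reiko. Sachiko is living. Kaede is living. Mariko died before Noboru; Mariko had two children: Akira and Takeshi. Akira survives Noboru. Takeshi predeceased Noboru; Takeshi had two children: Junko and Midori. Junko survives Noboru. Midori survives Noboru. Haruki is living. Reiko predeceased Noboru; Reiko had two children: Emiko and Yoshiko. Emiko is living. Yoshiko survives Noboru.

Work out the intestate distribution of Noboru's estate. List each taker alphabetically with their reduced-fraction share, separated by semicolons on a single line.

Akira 1/16; Emiko 1/16; Haruki 1/8; Junko 1/32; Kaede 1/8; Midori 1/32; Sachiko 1/8; Umeko 3/8; Yoshiko 1/16

Umeko, as surviving spouse, takes 3/8.
The remaining 5/8 passes to Noboru's descendants per stirpes.
The 5/8 is divided into 5 equal shares of 1/8 among Sachiko, Kaede, Mariko, Haruki, Reiko.
Sachiko is living and takes 1/8.
Kaede is living and takes 1/8.
Mariko predeceased; the 1/8 allotted to Mariko's branch passes to Mariko's issue by representation.
The 1/8 is divided into 2 equal shares of 1/16 among Akira, Takeshi.
Akira is living and takes 1/16.
Takeshi predeceased; the 1/16 allotted to Takeshi's branch passes to Takeshi's issue by representation.
The 1/16 is divided into 2 equal shares of 1/32 among Junko, Midori.
Junko is living and takes 1/32.
Midori is living and takes 1/32.
Haruki is living and takes 1/8.
Reiko predeceased; the 1/8 allotted to Reiko's branch passes to Reiko's issue by representation.
The 1/8 is divided into 2 equal shares of 1/16 among Emiko, Yoshiko.
Emiko is living and takes 1/16.
Yoshiko is living and takes 1/16.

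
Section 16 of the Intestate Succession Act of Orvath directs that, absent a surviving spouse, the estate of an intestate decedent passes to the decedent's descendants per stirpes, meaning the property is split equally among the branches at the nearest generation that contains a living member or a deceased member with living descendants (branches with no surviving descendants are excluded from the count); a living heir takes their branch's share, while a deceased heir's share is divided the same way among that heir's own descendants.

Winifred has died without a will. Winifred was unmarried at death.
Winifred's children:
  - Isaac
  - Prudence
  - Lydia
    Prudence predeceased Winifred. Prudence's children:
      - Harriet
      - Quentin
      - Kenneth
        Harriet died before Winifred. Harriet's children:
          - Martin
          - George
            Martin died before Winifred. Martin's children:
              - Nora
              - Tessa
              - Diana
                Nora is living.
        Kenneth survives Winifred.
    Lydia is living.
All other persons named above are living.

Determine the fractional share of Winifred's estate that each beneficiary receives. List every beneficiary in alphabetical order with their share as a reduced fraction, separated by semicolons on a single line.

There is no surviving spouse, so the entire estate passes to Winifred's descendants per stirpes.
The estate is divided into 3 equal shares of 1/3 among Isaac, Prudence, Lydia.
Isaac is living and takes 1/3.
Prudence predeceased; the 1/3 allotted to Prudence's branch passes to Prudence's issue by representation.
The 1/3 is divided into 3 equal shares of 1/9 among Harriet, Quentin, Kenneth.
Harriet predeceased; the 1/9 allotted to Harriet's branch passes to Harriet's issue by representation.
The 1/9 is divided into 2 equal shares of 1/18 among Martin, George.
Martin predeceased; the 1/18 allotted to Martin's branch passes to Martin's issue by representation.
The 1/18 is divided into 3 equal shares of 1/54 among Nora, Tessa, Diana.
Nora is living and takes 1/54.
Tessa is living and takes 1/54.
Diana is living and takes 1/54.
George is living and takes 1/18.
Quentin is living and takes 1/9.
Kenneth is living and takes 1/9.
Lydia is living and takes 1/3.

Diana 1/54; George 1/18; Isaac 1/3; Kenneth 1/9; Lydia 1/3; Nora 1/54; Quentin 1/9; Tessa 1/54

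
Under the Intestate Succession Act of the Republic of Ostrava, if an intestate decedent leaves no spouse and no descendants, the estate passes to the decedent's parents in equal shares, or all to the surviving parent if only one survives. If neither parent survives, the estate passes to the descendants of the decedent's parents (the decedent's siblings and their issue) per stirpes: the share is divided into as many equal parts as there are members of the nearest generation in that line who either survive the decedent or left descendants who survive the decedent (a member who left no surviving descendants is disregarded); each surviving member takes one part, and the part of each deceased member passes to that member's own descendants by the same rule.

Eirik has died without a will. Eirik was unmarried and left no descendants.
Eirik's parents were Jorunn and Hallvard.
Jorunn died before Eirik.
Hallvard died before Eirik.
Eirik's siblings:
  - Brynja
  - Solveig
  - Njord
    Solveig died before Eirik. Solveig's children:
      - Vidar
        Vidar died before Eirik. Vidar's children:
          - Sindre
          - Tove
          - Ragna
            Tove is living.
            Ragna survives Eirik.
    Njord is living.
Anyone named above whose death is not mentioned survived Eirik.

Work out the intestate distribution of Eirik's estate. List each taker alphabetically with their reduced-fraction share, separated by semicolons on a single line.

Brynja 1/3; Njord 1/3; Ragna 1/9; Sindre 1/9; Tove 1/9

Neither parent survives and there are no descendants, so the estate passes to Eirik's siblings and their issue per stirpes.
The estate is divided into 3 equal shares of 1/3 among Brynja, Solveig, Njord.
Brynja is living and takes 1/3.
Solveig predeceased; the 1/3 allotted to Solveig's branch passes to Solveig's issue by representation.
Vidar's line is the sole branch at this level, so the full 1/3 passes to Vidar's issue by representation.
The 1/3 is divided into 3 equal shares of 1/9 among Sindre, Tove, Ragna.
Sindre is living and takes 1/9.
Tove is living and takes 1/9.
Ragna is living and takes 1/9.
Njord is living and takes 1/3.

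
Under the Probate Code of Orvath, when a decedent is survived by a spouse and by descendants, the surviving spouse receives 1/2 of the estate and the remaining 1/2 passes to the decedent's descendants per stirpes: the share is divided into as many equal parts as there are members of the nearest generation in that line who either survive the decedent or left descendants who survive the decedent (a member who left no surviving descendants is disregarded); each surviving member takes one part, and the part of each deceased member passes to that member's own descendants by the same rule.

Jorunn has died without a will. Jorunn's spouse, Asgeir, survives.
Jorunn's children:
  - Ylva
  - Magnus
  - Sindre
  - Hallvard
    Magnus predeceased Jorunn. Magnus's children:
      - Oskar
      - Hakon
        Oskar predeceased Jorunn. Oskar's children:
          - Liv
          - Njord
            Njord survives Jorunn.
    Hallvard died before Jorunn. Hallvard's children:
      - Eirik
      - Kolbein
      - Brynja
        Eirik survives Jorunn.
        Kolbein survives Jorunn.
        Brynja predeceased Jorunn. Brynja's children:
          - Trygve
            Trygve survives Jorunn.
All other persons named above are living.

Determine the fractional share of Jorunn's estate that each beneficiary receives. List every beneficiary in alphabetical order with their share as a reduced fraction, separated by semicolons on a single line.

Asgeir, as surviving spouse, takes 1/2.
The remaining 1/2 passes to Jorunn's descendants per stirpes.
The 1/2 is divided into 4 equal shares of 1/8 among Ylva, Magnus, Sindre, Hallvard.
Ylva is living and takes 1/8.
Magnus predeceased; the 1/8 allotted to Magnus's branch passes to Magnus's issue by representation.
The 1/8 is divided into 2 equal shares of 1/16 among Oskar, Hakon.
Oskar predeceased; the 1/16 allotted to Oskar's branch passes to Oskar's issue by representation.
The 1/16 is divided into 2 equal shares of 1/32 among Liv, Njord.
Liv is living and takes 1/32.
Njord is living and takes 1/32.
Hakon is living and takes 1/16.
Sindre is living and takes 1/8.
Hallvard predeceased; the 1/8 allotted to Hallvard's branch passes to Hallvard's issue by representation.
The 1/8 is divided into 3 equal shares of 1/24 among Eirik, Kolbein, Brynja.
Eirik is living and takes 1/24.
Kolbein is living and takes 1/24.
Brynja predeceased; the 1/24 allotted to Brynja's branch passes to Brynja's issue by representation.
Trygve is the sole taker at this level and receives the full 1/24.

Asgeir 1/2; Eirik 1/24; Hakon 1/16; Kolbein 1/24; Liv 1/32; Njord 1/32; Sindre 1/8; Trygve 1/24; Ylva 1/8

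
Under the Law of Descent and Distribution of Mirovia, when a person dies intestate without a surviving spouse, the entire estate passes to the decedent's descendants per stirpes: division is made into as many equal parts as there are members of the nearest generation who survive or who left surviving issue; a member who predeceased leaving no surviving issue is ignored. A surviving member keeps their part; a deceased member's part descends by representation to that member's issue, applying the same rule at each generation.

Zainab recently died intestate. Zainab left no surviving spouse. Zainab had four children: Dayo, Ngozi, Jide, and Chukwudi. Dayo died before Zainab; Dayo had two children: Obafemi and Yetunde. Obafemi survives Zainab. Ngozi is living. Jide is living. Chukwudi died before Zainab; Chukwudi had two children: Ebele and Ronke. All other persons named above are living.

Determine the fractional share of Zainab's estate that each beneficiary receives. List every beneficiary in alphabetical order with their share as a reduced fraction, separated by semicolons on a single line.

There is no surviving spouse, so the entire estate passes to Zainab's descendants per stirpes.
The estate is divided into 4 equal shares of 1/4 among Dayo, Ngozi, Jide, Chukwudi.
Dayo predeceased; the 1/4 allotted to Dayo's branch passes to Dayo's issue by representation.
The 1/4 is divided into 2 equal shares of 1/8 among Obafemi, Yetunde.
Obafemi is living and takes 1/8.
Yetunde is living and takes 1/8.
Ngozi is living and takes 1/4.
Jide is living and takes 1/4.
Chukwudi predeceased; the 1/4 allotted to Chukwudi's branch passes to Chukwudi's issue by representation.
The 1/4 is divided into 2 equal shares of 1/8 among Ebele, Ronke.
Ebele is living and takes 1/8.
Ronke is living and takes 1/8.

Ebele 1/8; Jide 1/4; Ngozi 1/4; Obafemi 1/8; Ronke 1/8; Yetunde 1/8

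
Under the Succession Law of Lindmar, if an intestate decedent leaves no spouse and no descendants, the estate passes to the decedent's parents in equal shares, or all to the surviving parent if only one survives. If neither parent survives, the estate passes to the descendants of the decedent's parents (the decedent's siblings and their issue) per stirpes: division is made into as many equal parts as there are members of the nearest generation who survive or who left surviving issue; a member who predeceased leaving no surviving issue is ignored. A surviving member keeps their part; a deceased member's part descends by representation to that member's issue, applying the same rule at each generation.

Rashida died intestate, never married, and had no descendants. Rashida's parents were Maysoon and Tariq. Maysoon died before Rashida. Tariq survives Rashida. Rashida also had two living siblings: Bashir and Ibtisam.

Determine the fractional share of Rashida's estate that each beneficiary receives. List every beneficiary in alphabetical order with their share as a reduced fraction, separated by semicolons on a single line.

Tariq 1

Only one parent, Tariq, survives, so Tariq takes the entire estate. The siblings take nothing because a surviving parent has priority.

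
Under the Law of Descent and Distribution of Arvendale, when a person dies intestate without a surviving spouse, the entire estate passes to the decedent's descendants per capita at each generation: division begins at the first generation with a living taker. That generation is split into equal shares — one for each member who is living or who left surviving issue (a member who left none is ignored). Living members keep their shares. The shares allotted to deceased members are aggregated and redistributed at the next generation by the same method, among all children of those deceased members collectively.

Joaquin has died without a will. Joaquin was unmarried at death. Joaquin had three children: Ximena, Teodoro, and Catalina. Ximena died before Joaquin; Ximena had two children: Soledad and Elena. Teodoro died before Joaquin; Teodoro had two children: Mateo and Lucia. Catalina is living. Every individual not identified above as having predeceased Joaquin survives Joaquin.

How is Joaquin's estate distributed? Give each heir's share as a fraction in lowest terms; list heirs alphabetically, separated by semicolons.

There is no surviving spouse, so the entire estate passes to Joaquin's descendants per capita at each generation.
At generation 1 (Ximena, Teodoro, Catalina) there are 3 shares of (1)/3 = 1/3 each.
Living: Catalina — each takes 1/3.
Deceased: Ximena and Teodoro. Their combined 2/3 is pooled and carried to generation 2.
At generation 2 (Soledad, Elena, Mateo, Lucia) there are 4 shares of (2/3)/4 = 1/6 each.
Living: Soledad, Elena, Mateo, and Lucia — each takes 1/6.

Catalina 1/3; Elena 1/6; Lucia 1/6; Mateo 1/6; Soledad 1/6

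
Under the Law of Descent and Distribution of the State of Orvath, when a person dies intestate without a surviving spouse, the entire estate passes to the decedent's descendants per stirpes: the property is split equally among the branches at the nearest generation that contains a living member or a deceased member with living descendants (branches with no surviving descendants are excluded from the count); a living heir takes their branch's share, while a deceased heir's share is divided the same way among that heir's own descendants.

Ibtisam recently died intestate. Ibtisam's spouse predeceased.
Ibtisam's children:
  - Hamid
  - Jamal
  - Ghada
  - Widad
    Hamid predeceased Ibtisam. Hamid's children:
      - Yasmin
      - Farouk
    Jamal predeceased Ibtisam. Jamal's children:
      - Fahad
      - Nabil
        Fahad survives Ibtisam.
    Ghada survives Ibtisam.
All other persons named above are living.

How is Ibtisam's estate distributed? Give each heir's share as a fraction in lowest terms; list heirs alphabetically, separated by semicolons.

Fahad 1/8; Farouk 1/8; Ghada 1/4; Nabil 1/8; Widad 1/4; Yasmin 1/8

There is no surviving spouse, so the entire estate passes to Ibtisam's descendants per stirpes.
The estate is divided into 4 equal shares of 1/4 among Hamid, Jamal, Ghada, Widad.
Hamid predeceased; the 1/4 allotted to Hamid's branch passes to Hamid's issue by representation.
The 1/4 is divided into 2 equal shares of 1/8 among Yasmin, Farouk.
Yasmin is living and takes 1/8.
Farouk is living and takes 1/8.
Jamal predeceased; the 1/4 allotted to Jamal's branch passes to Jamal's issue by representation.
The 1/4 is divided into 2 equal shares of 1/8 among Fahad, Nabil.
Fahad is living and takes 1/8.
Nabil is living and takes 1/8.
Ghada is living and takes 1/4.
Widad is living and takes 1/4.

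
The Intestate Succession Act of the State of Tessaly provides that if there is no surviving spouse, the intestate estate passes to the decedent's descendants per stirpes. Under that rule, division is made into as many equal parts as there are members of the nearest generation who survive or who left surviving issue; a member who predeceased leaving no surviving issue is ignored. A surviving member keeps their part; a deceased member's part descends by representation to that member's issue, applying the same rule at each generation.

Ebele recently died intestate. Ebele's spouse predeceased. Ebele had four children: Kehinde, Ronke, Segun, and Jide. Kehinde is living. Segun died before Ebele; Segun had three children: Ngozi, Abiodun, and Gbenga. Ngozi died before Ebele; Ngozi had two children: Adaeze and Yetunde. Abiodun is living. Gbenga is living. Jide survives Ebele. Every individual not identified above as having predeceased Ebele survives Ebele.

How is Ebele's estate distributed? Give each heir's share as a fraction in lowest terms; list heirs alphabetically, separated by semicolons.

Abiodun 1/12; Adaeze 1/24; Gbenga 1/12; Jide 1/4; Kehinde 1/4; Ronke 1/4; Yetunde 1/24

There is no surviving spouse, so the entire estate passes to Ebele's descendants per stirpes.
The estate is divided into 4 equal shares of 1/4 among Kehinde, Ronke, Segun, Jide.
Kehinde is living and takes 1/4.
Ronke is living and takes 1/4.
Segun predeceased; the 1/4 allotted to Segun's branch passes to Segun's issue by representation.
The 1/4 is divided into 3 equal shares of 1/12 among Ngozi, Abiodun, Gbenga.
Ngozi predeceased; the 1/12 allotted to Ngozi's branch passes to Ngozi's issue by representation.
The 1/12 is divided into 2 equal shares of 1/24 among Adaeze, Yetunde.
Adaeze is living and takes 1/24.
Yetunde is living and takes 1/24.
Abiodun is living and takes 1/12.
Gbenga is living and takes 1/12.
Jide is living and takes 1/4.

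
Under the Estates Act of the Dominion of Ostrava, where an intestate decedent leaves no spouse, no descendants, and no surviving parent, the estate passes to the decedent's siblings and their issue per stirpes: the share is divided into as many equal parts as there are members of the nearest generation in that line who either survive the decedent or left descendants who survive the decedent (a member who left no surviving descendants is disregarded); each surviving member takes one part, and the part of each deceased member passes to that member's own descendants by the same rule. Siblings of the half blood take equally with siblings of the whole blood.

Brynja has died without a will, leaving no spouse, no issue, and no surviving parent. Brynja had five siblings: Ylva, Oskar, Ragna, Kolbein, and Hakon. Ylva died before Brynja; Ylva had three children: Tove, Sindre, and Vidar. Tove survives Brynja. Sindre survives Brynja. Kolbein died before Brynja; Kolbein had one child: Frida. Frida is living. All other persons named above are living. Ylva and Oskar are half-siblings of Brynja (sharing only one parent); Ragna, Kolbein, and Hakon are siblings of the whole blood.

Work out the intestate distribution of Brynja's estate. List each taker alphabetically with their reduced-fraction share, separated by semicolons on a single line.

Frida 1/5; Hakon 1/5; Oskar 1/5; Ragna 1/5; Sindre 1/15; Tove 1/15; Vidar 1/15

No spouse, descendants, or parent survives, so the estate passes to Brynja's siblings per stirpes.
Half-blood and whole-blood siblings take equally under the stated rule.
The estate is divided into 5 equal shares of 1/5 among Ylva, Oskar, Ragna, Kolbein, Hakon.
Ylva predeceased; the 1/5 allotted to Ylva's branch passes to Ylva's issue by representation.
The 1/5 is divided into 3 equal shares of 1/15 among Tove, Sindre, Vidar.
Tove is living and takes 1/15.
Sindre is living and takes 1/15.
Vidar is living and takes 1/15.
Oskar is living and takes 1/5.
Ragna is living and takes 1/5.
Kolbein predeceased; the 1/5 allotted to Kolbein's branch passes to Kolbein's issue by representation.
Frida is the sole taker at this level and receives the full 1/5.
Hakon is living and takes 1/5.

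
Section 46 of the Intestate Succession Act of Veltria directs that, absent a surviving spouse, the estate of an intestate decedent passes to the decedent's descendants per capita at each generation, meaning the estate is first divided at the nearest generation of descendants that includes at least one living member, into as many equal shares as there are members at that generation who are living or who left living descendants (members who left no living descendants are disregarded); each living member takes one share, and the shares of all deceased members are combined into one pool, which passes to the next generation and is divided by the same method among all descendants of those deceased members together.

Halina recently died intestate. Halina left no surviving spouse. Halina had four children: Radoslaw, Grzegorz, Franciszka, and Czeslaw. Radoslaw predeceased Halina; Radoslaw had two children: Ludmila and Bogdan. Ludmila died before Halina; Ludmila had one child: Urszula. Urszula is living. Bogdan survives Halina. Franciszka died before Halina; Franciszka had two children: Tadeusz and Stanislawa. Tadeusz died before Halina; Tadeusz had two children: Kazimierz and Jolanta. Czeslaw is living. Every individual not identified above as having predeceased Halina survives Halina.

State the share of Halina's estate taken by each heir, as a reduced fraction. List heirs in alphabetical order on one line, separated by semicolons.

There is no surviving spouse, so the entire estate passes to Halina's descendants per capita at each generation.
At generation 1 (Radoslaw, Grzegorz, Franciszka, Czeslaw) there are 4 shares of (1)/4 = 1/4 each.
Living: Grzegorz and Czeslaw — each takes 1/4.
Deceased: Radoslaw and Franciszka. Their combined 1/2 is pooled and carried to generation 2.
At generation 2 (Ludmila, Bogdan, Tadeusz, Stanislawa) there are 4 shares of (1/2)/4 = 1/8 each.
Living: Bogdan and Stanislawa — each takes 1/8.
Deceased: Ludmila and Tadeusz. Their combined 1/4 is pooled and carried to generation 3.
At generation 3 (Urszula, Kazimierz, Jolanta) there are 3 shares of (1/4)/3 = 1/12 each.
Living: Urszula, Kazimierz, and Jolanta — each takes 1/12.

Bogdan 1/8; Czeslaw 1/4; Grzegorz 1/4; Jolanta 1/12; Kazimierz 1/12; Stanislawa 1/8; Urszula 1/12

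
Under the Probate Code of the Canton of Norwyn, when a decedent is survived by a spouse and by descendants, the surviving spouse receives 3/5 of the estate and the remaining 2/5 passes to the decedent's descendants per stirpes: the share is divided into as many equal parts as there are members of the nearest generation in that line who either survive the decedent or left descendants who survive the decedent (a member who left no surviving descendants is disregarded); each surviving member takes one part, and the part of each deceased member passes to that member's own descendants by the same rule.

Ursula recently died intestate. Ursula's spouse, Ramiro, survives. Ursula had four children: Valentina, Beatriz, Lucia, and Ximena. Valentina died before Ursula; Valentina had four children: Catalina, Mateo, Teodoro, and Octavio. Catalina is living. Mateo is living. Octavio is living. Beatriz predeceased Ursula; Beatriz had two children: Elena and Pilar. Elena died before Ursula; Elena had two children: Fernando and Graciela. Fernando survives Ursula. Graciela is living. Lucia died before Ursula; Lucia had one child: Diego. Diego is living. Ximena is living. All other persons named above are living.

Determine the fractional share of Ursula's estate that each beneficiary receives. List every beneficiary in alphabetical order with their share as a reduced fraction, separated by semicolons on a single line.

Catalina 1/40; Diego 1/10; Fernando 1/40; Graciela 1/40; Mateo 1/40; Octavio 1/40; Pilar 1/20; Ramiro 3/5; Teodoro 1/40; Ximena 1/10

Ramiro, as surviving spouse, takes 3/5.
The remaining 2/5 passes to Ursula's descendants per stirpes.
The 2/5 is divided into 4 equal shares of 1/10 among Valentina, Beatriz, Lucia, Ximena.
Valentina predeceased; the 1/10 allotted to Valentina's branch passes to Valentina's issue by representation.
The 1/10 is divided into 4 equal shares of 1/40 among Catalina, Mateo, Teodoro, Octavio.
Catalina is living and takes 1/40.
Mateo is living and takes 1/40.
Teodoro is living and takes 1/40.
Octavio is living and takes 1/40.
Beatriz predeceased; the 1/10 allotted to Beatriz's branch passes to Beatriz's issue by representation.
The 1/10 is divided into 2 equal shares of 1/20 among Elena, Pilar.
Elena predeceased; the 1/20 allotted to Elena's branch passes to Elena's issue by representation.
The 1/20 is divided into 2 equal shares of 1/40 among Fernando, Graciela.
Fernando is living and takes 1/40.
Graciela is living and takes 1/40.
Pilar is living and takes 1/20.
Lucia predeceased; the 1/10 allotted to Lucia's branch passes to Lucia's issue by representation.
Diego is the sole taker at this level and receives the full 1/10.
Ximena is living and takes 1/10.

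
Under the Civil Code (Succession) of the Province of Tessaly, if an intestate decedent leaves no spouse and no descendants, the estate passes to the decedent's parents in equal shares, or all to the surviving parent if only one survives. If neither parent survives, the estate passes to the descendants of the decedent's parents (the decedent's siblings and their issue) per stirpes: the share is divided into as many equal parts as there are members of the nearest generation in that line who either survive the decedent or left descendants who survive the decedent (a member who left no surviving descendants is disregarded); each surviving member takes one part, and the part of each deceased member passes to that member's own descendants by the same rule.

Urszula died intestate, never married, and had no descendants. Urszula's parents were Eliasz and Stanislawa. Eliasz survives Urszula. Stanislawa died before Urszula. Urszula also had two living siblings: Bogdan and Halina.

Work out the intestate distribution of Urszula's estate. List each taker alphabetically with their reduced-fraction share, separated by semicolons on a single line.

Eliasz 1

Only one parent, Eliasz, survives, so Eliasz takes the entire estate. The siblings take nothing because a surviving parent has priority.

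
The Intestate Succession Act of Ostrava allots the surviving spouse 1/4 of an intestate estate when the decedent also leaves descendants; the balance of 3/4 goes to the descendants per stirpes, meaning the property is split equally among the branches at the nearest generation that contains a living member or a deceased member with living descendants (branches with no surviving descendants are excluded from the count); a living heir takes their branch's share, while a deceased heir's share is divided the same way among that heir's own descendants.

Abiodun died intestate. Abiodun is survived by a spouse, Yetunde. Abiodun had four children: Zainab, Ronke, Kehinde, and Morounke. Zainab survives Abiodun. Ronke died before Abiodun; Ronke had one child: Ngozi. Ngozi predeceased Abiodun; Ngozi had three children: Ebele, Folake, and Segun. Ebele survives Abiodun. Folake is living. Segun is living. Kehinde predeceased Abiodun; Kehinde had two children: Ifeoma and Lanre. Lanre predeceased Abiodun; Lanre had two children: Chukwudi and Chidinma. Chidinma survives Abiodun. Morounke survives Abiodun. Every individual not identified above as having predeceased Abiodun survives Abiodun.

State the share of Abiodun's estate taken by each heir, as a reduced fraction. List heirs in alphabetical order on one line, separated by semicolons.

Chidinma 3/64; Chukwudi 3/64; Ebele 1/16; Folake 1/16; Ifeoma 3/32; Morounke 3/16; Segun 1/16; Yetunde 1/4; Zainab 3/16

Yetunde, as surviving spouse, takes 1/4.
The remaining 3/4 passes to Abiodun's descendants per stirpes.
The 3/4 is divided into 4 equal shares of 3/16 among Zainab, Ronke, Kehinde, Morounke.
Zainab is living and takes 3/16.
Ronke predeceased; the 3/16 allotted to Ronke's branch passes to Ronke's issue by representation.
Ngozi's line is the sole branch at this level, so the full 3/16 passes to Ngozi's issue by representation.
The 3/16 is divided into 3 equal shares of 1/16 among Ebele, Folake, Segun.
Ebele is living and takes 1/16.
Folake is living and takes 1/16.
Segun is living and takes 1/16.
Kehinde predeceased; the 3/16 allotted to Kehinde's branch passes to Kehinde's issue by representation.
The 3/16 is divided into 2 equal shares of 3/32 among Ifeoma, Lanre.
Ifeoma is living and takes 3/32.
Lanre predeceased; the 3/32 allotted to Lanre's branch passes to Lanre's issue by representation.
The 3/32 is divided into 2 equal shares of 3/64 among Chukwudi, Chidinma.
Chukwudi is living and takes 3/64.
Chidinma is living and takes 3/64.
Morounke is living and takes 3/16.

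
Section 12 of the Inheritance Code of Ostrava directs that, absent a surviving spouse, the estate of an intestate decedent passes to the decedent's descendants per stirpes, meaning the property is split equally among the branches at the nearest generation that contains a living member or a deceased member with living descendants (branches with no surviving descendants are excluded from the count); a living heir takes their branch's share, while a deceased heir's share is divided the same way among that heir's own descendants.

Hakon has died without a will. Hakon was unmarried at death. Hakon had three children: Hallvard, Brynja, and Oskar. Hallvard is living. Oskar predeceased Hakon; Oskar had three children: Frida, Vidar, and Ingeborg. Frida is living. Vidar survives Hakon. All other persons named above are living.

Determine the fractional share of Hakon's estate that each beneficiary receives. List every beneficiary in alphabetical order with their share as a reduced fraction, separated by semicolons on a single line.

There is no surviving spouse, so the entire estate passes to Hakon's descendants per stirpes.
The estate is divided into 3 equal shares of 1/3 among Hallvard, Brynja, Oskar.
Hallvard is living and takes 1/3.
Brynja is living and takes 1/3.
Oskar predeceased; the 1/3 allotted to Oskar's branch passes to Oskar's issue by representation.
The 1/3 is divided into 3 equal shares of 1/9 among Frida, Vidar, Ingeborg.
Frida is living and takes 1/9.
Vidar is living and takes 1/9.
Ingeborg is living and takes 1/9.

Brynja 1/3; Frida 1/9; Hallvard 1/3; Ingeborg 1/9; Vidar 1/9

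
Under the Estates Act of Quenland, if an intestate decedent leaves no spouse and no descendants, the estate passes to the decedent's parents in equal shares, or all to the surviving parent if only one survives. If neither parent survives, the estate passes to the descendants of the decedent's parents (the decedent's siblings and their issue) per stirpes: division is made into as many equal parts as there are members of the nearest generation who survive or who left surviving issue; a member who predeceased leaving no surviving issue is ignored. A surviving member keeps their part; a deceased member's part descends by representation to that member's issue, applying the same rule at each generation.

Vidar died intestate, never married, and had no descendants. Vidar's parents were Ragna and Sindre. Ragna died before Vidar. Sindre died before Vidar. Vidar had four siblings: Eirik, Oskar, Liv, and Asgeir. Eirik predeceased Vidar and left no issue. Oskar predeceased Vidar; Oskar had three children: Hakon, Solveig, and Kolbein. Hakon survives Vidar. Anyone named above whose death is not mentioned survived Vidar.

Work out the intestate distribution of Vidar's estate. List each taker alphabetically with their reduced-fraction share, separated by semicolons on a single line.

Neither parent survives and there are no descendants, so the estate passes to Vidar's siblings and their issue per stirpes.
Eirik left no surviving issue, so that branch lapses and is disregarded.
The estate is divided into 3 equal shares of 1/3 among Oskar, Liv, Asgeir.
Oskar predeceased; the 1/3 allotted to Oskar's branch passes to Oskar's issue by representation.
The 1/3 is divided into 3 equal shares of 1/9 among Hakon, Solveig, Kolbein.
Hakon is living and takes 1/9.
Solveig is living and takes 1/9.
Kolbein is living and takes 1/9.
Liv is living and takes 1/3.
Asgeir is living and takes 1/3.

Asgeir 1/3; Hakon 1/9; Kolbein 1/9; Liv 1/3; Solveig 1/9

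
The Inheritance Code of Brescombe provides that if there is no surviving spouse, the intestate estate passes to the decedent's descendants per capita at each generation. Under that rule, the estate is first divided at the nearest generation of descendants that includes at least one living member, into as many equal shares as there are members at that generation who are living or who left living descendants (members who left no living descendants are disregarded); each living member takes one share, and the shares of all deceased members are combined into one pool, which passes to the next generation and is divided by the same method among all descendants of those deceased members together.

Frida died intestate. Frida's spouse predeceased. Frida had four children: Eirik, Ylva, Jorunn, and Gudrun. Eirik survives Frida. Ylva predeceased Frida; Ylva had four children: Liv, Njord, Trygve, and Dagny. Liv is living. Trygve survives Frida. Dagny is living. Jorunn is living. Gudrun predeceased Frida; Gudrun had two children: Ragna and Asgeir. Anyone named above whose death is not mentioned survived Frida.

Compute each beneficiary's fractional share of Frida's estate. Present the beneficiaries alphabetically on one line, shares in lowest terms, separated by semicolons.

There is no surviving spouse, so the entire estate passes to Frida's descendants per capita at each generation.
At generation 1 (Eirik, Ylva, Jorunn, Gudrun) there are 4 shares of (1)/4 = 1/4 each.
Living: Eirik and Jorunn — each takes 1/4.
Deceased: Ylva and Gudrun. Their combined 1/2 is pooled and carried to generation 2.
At generation 2 (Liv, Njord, Trygve, Dagny, Ragna, Asgeir) there are 6 shares of (1/2)/6 = 1/12 each.
Living: Liv, Njord, Trygve, Dagny, Ragna, and Asgeir — each takes 1/12.

Asgeir 1/12; Dagny 1/12; Eirik 1/4; Jorunn 1/4; Liv 1/12; Njord 1/12; Ragna 1/12; Trygve 1/12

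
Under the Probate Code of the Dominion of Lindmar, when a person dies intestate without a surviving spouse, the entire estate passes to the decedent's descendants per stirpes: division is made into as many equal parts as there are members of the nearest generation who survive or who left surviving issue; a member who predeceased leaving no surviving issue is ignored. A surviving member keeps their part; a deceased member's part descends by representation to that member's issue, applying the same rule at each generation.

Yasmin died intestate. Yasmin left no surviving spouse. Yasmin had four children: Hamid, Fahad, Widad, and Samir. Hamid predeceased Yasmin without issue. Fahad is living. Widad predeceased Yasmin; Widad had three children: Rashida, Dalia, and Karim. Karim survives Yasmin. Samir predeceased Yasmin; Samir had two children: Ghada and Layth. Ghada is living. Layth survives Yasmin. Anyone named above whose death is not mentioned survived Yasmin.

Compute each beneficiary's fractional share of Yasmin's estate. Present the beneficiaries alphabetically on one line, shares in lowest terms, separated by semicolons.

There is no surviving spouse, so the entire estate passes to Yasmin's descendants per stirpes.
Hamid left no surviving issue, so that branch lapses and is disregarded.
The estate is divided into 3 equal shares of 1/3 among Fahad, Widad, Samir.
Fahad is living and takes 1/3.
Widad predeceased; the 1/3 allotted to Widad's branch passes to Widad's issue by representation.
The 1/3 is divided into 3 equal shares of 1/9 among Rashida, Dalia, Karim.
Rashida is living and takes 1/9.
Dalia is living and takes 1/9.
Karim is living and takes 1/9.
Samir predeceased; the 1/3 allotted to Samir's branch passes to Samir's issue by representation.
The 1/3 is divided into 2 equal shares of 1/6 among Ghada, Layth.
Ghada is living and takes 1/6.
Layth is living and takes 1/6.

Dalia 1/9; Fahad 1/3; Ghada 1/6; Karim 1/9; Layth 1/6; Rashida 1/9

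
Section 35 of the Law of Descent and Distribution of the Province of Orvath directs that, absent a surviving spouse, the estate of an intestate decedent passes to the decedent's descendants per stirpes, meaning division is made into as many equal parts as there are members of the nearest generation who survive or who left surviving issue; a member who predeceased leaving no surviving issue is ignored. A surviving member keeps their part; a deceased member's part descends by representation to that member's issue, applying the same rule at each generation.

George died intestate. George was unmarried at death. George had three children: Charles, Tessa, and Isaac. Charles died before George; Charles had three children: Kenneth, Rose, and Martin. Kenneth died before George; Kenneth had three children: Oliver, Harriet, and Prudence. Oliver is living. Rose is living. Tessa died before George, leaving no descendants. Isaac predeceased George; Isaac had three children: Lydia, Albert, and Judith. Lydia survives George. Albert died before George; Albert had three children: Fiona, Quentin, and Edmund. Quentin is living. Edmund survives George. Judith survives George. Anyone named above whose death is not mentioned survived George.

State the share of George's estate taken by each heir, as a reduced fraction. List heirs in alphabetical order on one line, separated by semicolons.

Edmund 1/18; Fiona 1/18; Harriet 1/18; Judith 1/6; Lydia 1/6; Martin 1/6; Oliver 1/18; Prudence 1/18; Quentin 1/18; Rose 1/6

There is no surviving spouse, so the entire estate passes to George's descendants per stirpes.
Tessa left no surviving issue, so that branch lapses and is disregarded.
The estate is divided into 2 equal shares of 1/2 among Charles, Isaac.
Charles predeceased; the 1/2 allotted to Charles's branch passes to Charles's issue by representation.
The 1/2 is divided into 3 equal shares of 1/6 among Kenneth, Rose, Martin.
Kenneth predeceased; the 1/6 allotted to Kenneth's branch passes to Kenneth's issue by representation.
The 1/6 is divided into 3 equal shares of 1/18 among Oliver, Harriet, Prudence.
Oliver is living and takes 1/18.
Harriet is living and takes 1/18.
Prudence is living and takes 1/18.
Rose is living and takes 1/6.
Martin is living and takes 1/6.
Isaac predeceased; the 1/2 allotted to Isaac's branch passes to Isaac's issue by representation.
The 1/2 is divided into 3 equal shares of 1/6 among Lydia, Albert, Judith.
Lydia is living and takes 1/6.
Albert predeceased; the 1/6 allotted to Albert's branch passes to Albert's issue by representation.
The 1/6 is divided into 3 equal shares of 1/18 among Fiona, Quentin, Edmund.
Fiona is living and takes 1/18.
Quentin is living and takes 1/18.
Edmund is living and takes 1/18.
Judith is living and takes 1/6.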